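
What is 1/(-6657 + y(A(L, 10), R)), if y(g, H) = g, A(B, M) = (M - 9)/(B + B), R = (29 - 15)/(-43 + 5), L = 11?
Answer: -22/146453 ≈ -0.00015022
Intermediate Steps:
R = -7/19 (R = 14/(-38) = 14*(-1/38) = -7/19 ≈ -0.36842)
A(B, M) = (-9 + M)/(2*B) (A(B, M) = (-9 + M)/((2*B)) = (-9 + M)*(1/(2*B)) = (-9 + M)/(2*B))
1/(-6657 + y(A(L, 10), R)) = 1/(-6657 + (1/2)*(-9 + 10)/11) = 1/(-6657 + (1/2)*(1/11)*1) = 1/(-6657 + 1/22) = 1/(-146453/22) = -22/146453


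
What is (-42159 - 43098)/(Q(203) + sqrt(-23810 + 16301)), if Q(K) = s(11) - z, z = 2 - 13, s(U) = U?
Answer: -1875654/7993 + 85257*I*sqrt(7509)/7993 ≈ -234.66 + 924.3*I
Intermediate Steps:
z = -11
Q(K) = 22 (Q(K) = 11 - 1*(-11) = 11 + 11 = 22)
(-42159 - 43098)/(Q(203) + sqrt(-23810 + 16301)) = (-42159 - 43098)/(22 + sqrt(-23810 + 16301)) = -85257/(22 + sqrt(-7509)) = -85257/(22 + I*sqrt(7509))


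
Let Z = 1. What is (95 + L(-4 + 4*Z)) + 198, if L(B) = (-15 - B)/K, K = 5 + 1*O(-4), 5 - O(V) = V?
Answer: 4087/14 ≈ 291.93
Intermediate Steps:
O(V) = 5 - V
K = 14 (K = 5 + 1*(5 - 1*(-4)) = 5 + 1*(5 + 4) = 5 + 1*9 = 5 + 9 = 14)
L(B) = -15/14 - B/14 (L(B) = (-15 - B)/14 = (-15 - B)*(1/14) = -15/14 - B/14)
(95 + L(-4 + 4*Z)) + 198 = (95 + (-15/14 - (-4 + 4*1)/14)) + 198 = (95 + (-15/14 - (-4 + 4)/14)) + 198 = (95 + (-15/14 - 1/14*0)) + 198 = (95 + (-15/14 + 0)) + 198 = (95 - 15/14) + 198 = 1315/14 + 198 = 4087/14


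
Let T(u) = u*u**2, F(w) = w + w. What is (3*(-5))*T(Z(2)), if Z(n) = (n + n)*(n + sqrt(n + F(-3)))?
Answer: 15360 - 15360*I ≈ 15360.0 - 15360.0*I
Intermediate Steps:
F(w) = 2*w
Z(n) = 2*n*(n + sqrt(-6 + n)) (Z(n) = (n + n)*(n + sqrt(n + 2*(-3))) = (2*n)*(n + sqrt(n - 6)) = (2*n)*(n + sqrt(-6 + n)) = 2*n*(n + sqrt(-6 + n)))
T(u) = u**3
(3*(-5))*T(Z(2)) = (3*(-5))*(2*2*(2 + sqrt(-6 + 2)))**3 = -15*64*(2 + sqrt(-4))**3 = -15*64*(2 + 2*I)**3 = -15*(8 + 8*I)**3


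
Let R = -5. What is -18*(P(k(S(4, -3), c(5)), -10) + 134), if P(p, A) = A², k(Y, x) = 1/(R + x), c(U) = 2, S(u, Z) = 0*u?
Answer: -4212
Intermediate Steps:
S(u, Z) = 0
k(Y, x) = 1/(-5 + x)
-18*(P(k(S(4, -3), c(5)), -10) + 134) = -18*((-10)² + 134) = -18*(100 + 134) = -18*234 = -4212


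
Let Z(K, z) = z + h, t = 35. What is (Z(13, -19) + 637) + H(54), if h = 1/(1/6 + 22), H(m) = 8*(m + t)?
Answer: 176896/133 ≈ 1330.0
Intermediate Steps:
H(m) = 280 + 8*m (H(m) = 8*(m + 35) = 8*(35 + m) = 280 + 8*m)
h = 6/133 (h = 1/(⅙ + 22) = 1/(133/6) = 6/133 ≈ 0.045113)
Z(K, z) = 6/133 + z (Z(K, z) = z + 6/133 = 6/133 + z)
(Z(13, -19) + 637) + H(54) = ((6/133 - 19) + 637) + (280 + 8*54) = (-2521/133 + 637) + (280 + 432) = 82200/133 + 712 = 176896/133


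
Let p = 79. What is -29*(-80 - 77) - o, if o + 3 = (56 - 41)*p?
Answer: 3371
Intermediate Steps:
o = 1182 (o = -3 + (56 - 41)*79 = -3 + 15*79 = -3 + 1185 = 1182)
-29*(-80 - 77) - o = -29*(-80 - 77) - 1*1182 = -29*(-157) - 1182 = 4553 - 1182 = 3371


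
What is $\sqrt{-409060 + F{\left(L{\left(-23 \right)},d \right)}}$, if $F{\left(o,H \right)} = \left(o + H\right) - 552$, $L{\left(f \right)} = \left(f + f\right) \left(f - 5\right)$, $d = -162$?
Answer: $i \sqrt{408486} \approx 639.13 i$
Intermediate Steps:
$L{\left(f \right)} = 2 f \left(-5 + f\right)$
$F{\left(o,H \right)} = -552 + H + o$ ($F{\left(o,H \right)} = \left(H + o\right) - 552 = -552 + H + o$)
$\sqrt{-409060 + F{\left(L{\left(-23 \right)},d \right)}} = \sqrt{-409060 - \left(714 + 46 \left(-5 - 23\right)\right)} = \sqrt{-409060 - \left(714 - 1288\right)} = \sqrt{-409060 - -574} = \sqrt{-409060 + 574} = \sqrt{-408486} = i \sqrt{408486}$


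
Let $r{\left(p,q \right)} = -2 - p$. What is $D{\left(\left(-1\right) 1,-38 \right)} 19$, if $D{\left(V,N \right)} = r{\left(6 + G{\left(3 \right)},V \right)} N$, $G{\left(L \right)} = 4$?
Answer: $8664$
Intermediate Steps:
$D{\left(V,N \right)} = - 12 N$ ($D{\left(V,N \right)} = \left(-2 - \left(6 + 4\right)\right) N = \left(-2 - 10\right) N = - 12 N$)
$D{\left(\left(-1\right) 1,-38 \right)} 19 = \left(-12\right) \left(-38\right) 19 = 456 \cdot 19 = 8664$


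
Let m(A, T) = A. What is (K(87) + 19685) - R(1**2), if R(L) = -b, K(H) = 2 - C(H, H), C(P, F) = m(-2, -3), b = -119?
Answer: 19570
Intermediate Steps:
C(P, F) = -2
K(H) = 4 (K(H) = 2 - 1*(-2) = 2 + 2 = 4)
R(L) = 119 (R(L) = -1*(-119) = 119)
(K(87) + 19685) - R(1**2) = (4 + 19685) - 1*119 = 19689 - 119 = 19570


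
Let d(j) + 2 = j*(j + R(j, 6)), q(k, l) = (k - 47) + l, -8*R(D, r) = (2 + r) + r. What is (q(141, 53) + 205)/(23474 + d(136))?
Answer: 176/20865 ≈ 0.0084352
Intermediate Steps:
R(D, r) = -¼ - r/4 (R(D, r) = -((2 + r) + r)/8 = -(2 + 2*r)/8 = -¼ - r/4)
q(k, l) = -47 + k + l (q(k, l) = (-47 + k) + l = -47 + k + l)
d(j) = -2 + j*(-7/4 + j) (d(j) = -2 + j*(j + (-¼ - ¼*6)) = -2 + j*(j + (-¼ - 3/2)) = -2 + j*(j - 7/4) = -2 + j*(-7/4 + j))
(q(141, 53) + 205)/(23474 + d(136)) = ((-47 + 141 + 53) + 205)/(23474 + (-2 + 136² - 7/4*136)) = (147 + 205)/(23474 + (-2 + 18496 - 238)) = 352/(23474 + 18256) = 352/41730 = 352*(1/41730) = 176/20865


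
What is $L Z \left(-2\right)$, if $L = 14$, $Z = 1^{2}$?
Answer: $-28$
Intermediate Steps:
$Z = 1$
$L Z \left(-2\right) = 14 \cdot 1 \left(-2\right) = 14 \left(-2\right) = -28$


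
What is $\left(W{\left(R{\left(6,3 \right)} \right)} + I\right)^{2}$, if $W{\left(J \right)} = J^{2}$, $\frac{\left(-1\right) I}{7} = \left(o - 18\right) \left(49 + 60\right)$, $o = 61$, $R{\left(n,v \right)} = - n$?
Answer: $1074069529$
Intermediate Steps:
$I = -32809$ ($I = - 7 \left(61 - 18\right) \left(49 + 60\right) = - 7 \cdot 43 \cdot 109 = \left(-7\right) 4687 = -32809$)
$\left(W{\left(R{\left(6,3 \right)} \right)} + I\right)^{2} = \left(\left(\left(-1\right) 6\right)^{2} - 32809\right)^{2} = \left(\left(-6\right)^{2} - 32809\right)^{2} = \left(36 - 32809\right)^{2} = \left(-32773\right)^{2} = 1074069529$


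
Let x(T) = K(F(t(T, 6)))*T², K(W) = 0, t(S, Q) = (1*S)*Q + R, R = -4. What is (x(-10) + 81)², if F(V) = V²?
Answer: 6561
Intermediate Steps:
t(S, Q) = -4 + Q*S (t(S, Q) = (1*S)*Q - 4 = S*Q - 4 = Q*S - 4 = -4 + Q*S)
x(T) = 0 (x(T) = 0*T² = 0)
(x(-10) + 81)² = (0 + 81)² = 81² = 6561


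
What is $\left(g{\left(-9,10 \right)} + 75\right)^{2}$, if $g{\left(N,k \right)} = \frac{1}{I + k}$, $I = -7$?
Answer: $\frac{51076}{9} \approx 5675.1$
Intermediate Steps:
$g{\left(N,k \right)} = \frac{1}{-7 + k}$
$\left(g{\left(-9,10 \right)} + 75\right)^{2} = \left(\frac{1}{-7 + 10} + 75\right)^{2} = \left(\frac{1}{3} + 75\right)^{2} = \left(\frac{226}{3}\right)^{2} = \frac{51076}{9}$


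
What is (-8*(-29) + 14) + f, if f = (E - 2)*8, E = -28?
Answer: 6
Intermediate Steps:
f = -240 (f = (-28 - 2)*8 = -30*8 = -240)
(-8*(-29) + 14) + f = (-8*(-29) + 14) - 240 = (232 + 14) - 240 = 246 - 240 = 6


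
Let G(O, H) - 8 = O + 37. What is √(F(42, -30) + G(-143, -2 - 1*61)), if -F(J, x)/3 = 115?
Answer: I*√443 ≈ 21.048*I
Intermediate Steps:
F(J, x) = -345 (F(J, x) = -3*115 = -345)
G(O, H) = 45 + O (G(O, H) = 8 + (O + 37) = 8 + (37 + O) = 45 + O)
√(F(42, -30) + G(-143, -2 - 1*61)) = √(-345 + (45 - 143)) = √(-345 - 98) = √(-443) = I*√443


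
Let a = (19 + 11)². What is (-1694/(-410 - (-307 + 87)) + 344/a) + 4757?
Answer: 20375924/4275 ≈ 4766.3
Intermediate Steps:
a = 900 (a = 30² = 900)
(-1694/(-410 - (-307 + 87)) + 344/a) + 4757 = (-1694/(-410 - (-307 + 87)) + 344/900) + 4757 = (-1694/(-410 - 1*(-220)) + 344*(1/900)) + 4757 = (-1694/(-410 + 220) + 86/225) + 4757 = (-1694/(-190) + 86/225) + 4757 = (-1694*(-1/190) + 86/225) + 4757 = (847/95 + 86/225) + 4757 = 39749/4275 + 4757 = 20375924/4275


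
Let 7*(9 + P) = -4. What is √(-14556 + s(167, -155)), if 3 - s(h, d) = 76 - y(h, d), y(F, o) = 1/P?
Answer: 5*I*√2626802/67 ≈ 120.95*I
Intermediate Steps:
P = -67/7 (P = -9 + (⅐)*(-4) = -9 - 4/7 = -67/7 ≈ -9.5714)
y(F, o) = -7/67 (y(F, o) = 1/(-67/7) = -7/67)
s(h, d) = -4898/67 (s(h, d) = 3 - (76 - 1*(-7/67)) = 3 - (76 + 7/67) = 3 - 1*5099/67 = 3 - 5099/67 = -4898/67)
√(-14556 + s(167, -155)) = √(-14556 - 4898/67) = √(-980150/67) = 5*I*√2626802/67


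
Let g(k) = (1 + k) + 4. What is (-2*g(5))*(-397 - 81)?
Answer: 9560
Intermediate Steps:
g(k) = 5 + k
(-2*g(5))*(-397 - 81) = (-2*(5 + 5))*(-397 - 81) = -2*10*(-478) = -20*(-478) = 9560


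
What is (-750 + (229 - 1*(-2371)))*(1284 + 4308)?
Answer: 10345200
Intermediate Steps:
(-750 + (229 - 1*(-2371)))*(1284 + 4308) = (-750 + (229 + 2371))*5592 = (-750 + 2600)*5592 = 1850*5592 = 10345200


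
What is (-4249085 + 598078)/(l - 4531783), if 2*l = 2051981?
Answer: 7302014/7011585 ≈ 1.0414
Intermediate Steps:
l = 2051981/2 (l = (1/2)*2051981 = 2051981/2 ≈ 1.0260e+6)
(-4249085 + 598078)/(l - 4531783) = (-4249085 + 598078)/(2051981/2 - 4531783) = -3651007/(-7011585/2) = -3651007*(-2/7011585) = 7302014/7011585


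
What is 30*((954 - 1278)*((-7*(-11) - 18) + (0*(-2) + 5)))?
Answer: -622080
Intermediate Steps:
30*((954 - 1278)*((-7*(-11) - 18) + (0*(-2) + 5))) = 30*(-324*((77 - 18) + (0 + 5))) = 30*(-324*(59 + 5)) = 30*(-324*64) = 30*(-20736) = -622080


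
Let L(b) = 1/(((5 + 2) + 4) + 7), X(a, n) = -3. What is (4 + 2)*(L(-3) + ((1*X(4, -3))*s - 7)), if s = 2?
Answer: -233/3 ≈ -77.667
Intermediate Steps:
L(b) = 1/18 (L(b) = 1/((7 + 4) + 7) = 1/(11 + 7) = 1/18)
(4 + 2)*(L(-3) + ((1*X(4, -3))*s - 7)) = (4 + 2)*(1/18 + ((1*(-3))*2 - 7)) = 6*(1/18 + (-3*2 - 7)) = 6*(1/18 + (-6 - 7)) = 6*(1/18 - 13) = 6*(-233/18) = -233/3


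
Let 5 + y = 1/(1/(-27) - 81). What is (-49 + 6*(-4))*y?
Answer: 800591/2188 ≈ 365.90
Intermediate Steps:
y = -10967/2188 (y = -5 + 1/(1/(-27) - 81) = -5 + 1/(-1/27 - 81) = -5 + 1/(-2188/27) = -5 - 27/2188 = -10967/2188 ≈ -5.0123)
(-49 + 6*(-4))*y = (-49 + 6*(-4))*(-10967/2188) = (-49 - 24)*(-10967/2188) = -73*(-10967/2188) = 800591/2188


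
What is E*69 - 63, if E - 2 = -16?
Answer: -1029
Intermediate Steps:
E = -14 (E = 2 - 16 = -14)
E*69 - 63 = -14*69 - 63 = -966 - 63 = -1029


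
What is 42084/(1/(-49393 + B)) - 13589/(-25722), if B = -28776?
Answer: -84616742435923/25722 ≈ -3.2897e+9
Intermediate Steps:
42084/(1/(-49393 + B)) - 13589/(-25722) = 42084/(1/(-49393 - 28776)) - 13589/(-25722) = 42084/(1/(-78169)) - 13589*(-1/25722) = 42084/(-1/78169) + 13589/25722 = 42084*(-78169) + 13589/25722 = -3289664196 + 13589/25722 = -84616742435923/25722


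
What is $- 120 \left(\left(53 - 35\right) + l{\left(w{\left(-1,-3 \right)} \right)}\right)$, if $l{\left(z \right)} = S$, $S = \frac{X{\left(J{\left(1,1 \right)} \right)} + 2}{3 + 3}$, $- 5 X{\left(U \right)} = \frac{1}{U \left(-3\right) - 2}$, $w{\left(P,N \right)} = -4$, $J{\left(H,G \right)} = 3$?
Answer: $- \frac{24204}{11} \approx -2200.4$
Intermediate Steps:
$X{\left(U \right)} = - \frac{1}{5 \left(-2 - 3 U\right)}$ ($X{\left(U \right)} = - \frac{1}{5 \left(U \left(-3\right) - 2\right)} = - \frac{1}{5 \left(- 3 U - 2\right)} = - \frac{1}{5 \left(-2 - 3 U\right)}$)
$S = \frac{37}{110}$ ($S = \frac{\frac{1}{5 \left(2 + 3 \cdot 3\right)} + 2}{3 + 3} = \frac{\frac{1}{5 \left(2 + 9\right)} + 2}{6} = \left(\frac{1}{5 \cdot 11} + 2\right) \frac{1}{6} = \left(\frac{1}{5} \cdot \frac{1}{11} + 2\right) \frac{1}{6} = \left(\frac{1}{55} + 2\right) \frac{1}{6} = \frac{111}{55} \cdot \frac{1}{6} = \frac{37}{110} \approx 0.33636$)
$l{\left(z \right)} = \frac{37}{110}$
$- 120 \left(\left(53 - 35\right) + l{\left(w{\left(-1,-3 \right)} \right)}\right) = - 120 \left(\left(53 - 35\right) + \frac{37}{110}\right) = - 120 \left(18 + \frac{37}{110}\right) = \left(-120\right) \frac{2017}{110} = - \frac{24204}{11}$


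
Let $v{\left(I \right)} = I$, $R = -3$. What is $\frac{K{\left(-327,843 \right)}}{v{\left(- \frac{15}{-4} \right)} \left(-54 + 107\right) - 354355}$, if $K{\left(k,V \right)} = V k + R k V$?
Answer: $- \frac{2205288}{1416625} \approx -1.5567$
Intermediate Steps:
$K{\left(k,V \right)} = - 2 V k$ ($K{\left(k,V \right)} = V k + - 3 k V = V k - 3 V k = - 2 V k$)
$\frac{K{\left(-327,843 \right)}}{v{\left(- \frac{15}{-4} \right)} \left(-54 + 107\right) - 354355} = \frac{\left(-2\right) 843 \left(-327\right)}{- \frac{15}{-4} \left(-54 + 107\right) - 354355} = \frac{551322}{\left(-15\right) \left(- \frac{1}{4}\right) 53 - 354355} = \frac{551322}{\frac{15}{4} \cdot 53 - 354355} = \frac{551322}{\frac{795}{4} - 354355} = \frac{551322}{- \frac{1416625}{4}} = 551322 \left(- \frac{4}{1416625}\right) = - \frac{2205288}{1416625}$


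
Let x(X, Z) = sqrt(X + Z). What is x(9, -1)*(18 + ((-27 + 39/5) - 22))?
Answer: -232*sqrt(2)/5 ≈ -65.620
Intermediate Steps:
x(9, -1)*(18 + ((-27 + 39/5) - 22)) = sqrt(9 - 1)*(18 + ((-27 + 39/5) - 22)) = sqrt(8)*(18 + ((-27 + 39*(1/5)) - 22)) = (2*sqrt(2))*(18 + ((-27 + 39/5) - 22)) = (2*sqrt(2))*(18 + (-96/5 - 22)) = (2*sqrt(2))*(18 - 206/5) = (2*sqrt(2))*(-116/5) = -232*sqrt(2)/5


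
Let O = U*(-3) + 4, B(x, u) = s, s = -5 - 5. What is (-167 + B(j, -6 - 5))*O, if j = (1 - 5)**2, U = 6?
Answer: 2478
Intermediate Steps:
j = 16 (j = (-4)**2 = 16)
s = -10
B(x, u) = -10
O = -14 (O = 6*(-3) + 4 = -18 + 4 = -14)
(-167 + B(j, -6 - 5))*O = (-167 - 10)*(-14) = -177*(-14) = 2478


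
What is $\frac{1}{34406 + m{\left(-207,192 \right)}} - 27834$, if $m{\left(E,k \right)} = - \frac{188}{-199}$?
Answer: $- \frac{190578896789}{6846982} \approx -27834.0$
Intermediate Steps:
$m{\left(E,k \right)} = \frac{188}{199}$ ($m{\left(E,k \right)} = \left(-188\right) \left(- \frac{1}{199}\right) = \frac{188}{199}$)
$\frac{1}{34406 + m{\left(-207,192 \right)}} - 27834 = \frac{1}{34406 + \frac{188}{199}} - 27834 = \frac{1}{\frac{6846982}{199}} - 27834 = \frac{199}{6846982} - 27834 = - \frac{190578896789}{6846982}$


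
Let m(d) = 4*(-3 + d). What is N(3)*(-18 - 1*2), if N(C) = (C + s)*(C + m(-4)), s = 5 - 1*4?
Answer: 2000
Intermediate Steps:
m(d) = -12 + 4*d
s = 1 (s = 5 - 4 = 1)
N(C) = (1 + C)*(-28 + C) (N(C) = (C + 1)*(C + (-12 + 4*(-4))) = (1 + C)*(C + (-12 - 16)) = (1 + C)*(C - 28) = (1 + C)*(-28 + C))
N(3)*(-18 - 1*2) = (-28 + 3² - 27*3)*(-18 - 1*2) = (-28 + 9 - 81)*(-18 - 2) = -100*(-20) = 2000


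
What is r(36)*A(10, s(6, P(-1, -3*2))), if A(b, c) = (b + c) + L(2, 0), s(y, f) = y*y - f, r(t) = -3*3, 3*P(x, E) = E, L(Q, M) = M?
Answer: -432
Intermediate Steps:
P(x, E) = E/3
r(t) = -9
s(y, f) = y² - f
A(b, c) = b + c (A(b, c) = (b + c) + 0 = b + c)
r(36)*A(10, s(6, P(-1, -3*2))) = -9*(10 + (6² - (-3*2)/3)) = -9*(10 + (36 - (-6)/3)) = -9*(10 + (36 - 1*(-2))) = -9*(10 + (36 + 2)) = -9*(10 + 38) = -9*48 = -432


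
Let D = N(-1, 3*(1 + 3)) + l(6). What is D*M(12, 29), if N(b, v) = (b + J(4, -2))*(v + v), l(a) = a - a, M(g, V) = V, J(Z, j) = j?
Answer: -2088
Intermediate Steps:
l(a) = 0
N(b, v) = 2*v*(-2 + b) (N(b, v) = (b - 2)*(v + v) = (-2 + b)*(2*v) = 2*v*(-2 + b))
D = -72 (D = 2*(3*(1 + 3))*(-2 - 1) + 0 = 2*(3*4)*(-3) + 0 = 2*12*(-3) + 0 = -72 + 0 = -72)
D*M(12, 29) = -72*29 = -2088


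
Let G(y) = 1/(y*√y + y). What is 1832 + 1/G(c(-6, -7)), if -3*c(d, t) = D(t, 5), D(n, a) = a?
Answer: 5491/3 - 5*I*√15/9 ≈ 1830.3 - 2.1517*I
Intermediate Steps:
c(d, t) = -5/3 (c(d, t) = -⅓*5 = -5/3)
G(y) = 1/(y + y^(3/2)) (G(y) = 1/(y^(3/2) + y) = 1/(y + y^(3/2)))
1832 + 1/G(c(-6, -7)) = 1832 + 1/(1/(-5/3 + (-5/3)^(3/2))) = 1832 + 1/(1/(-5/3 - 5*I*√15/9)) = 1832 + (-5/3 - 5*I*√15/9) = 5491/3 - 5*I*√15/9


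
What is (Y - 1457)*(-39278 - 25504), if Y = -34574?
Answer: 2334160242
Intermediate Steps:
(Y - 1457)*(-39278 - 25504) = (-34574 - 1457)*(-39278 - 25504) = -36031*(-64782) = 2334160242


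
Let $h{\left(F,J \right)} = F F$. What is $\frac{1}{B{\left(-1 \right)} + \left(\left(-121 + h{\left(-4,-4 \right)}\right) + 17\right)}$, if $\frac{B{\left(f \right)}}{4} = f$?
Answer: $- \frac{1}{92} \approx -0.01087$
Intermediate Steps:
$h{\left(F,J \right)} = F^{2}$
$B{\left(f \right)} = 4 f$
$\frac{1}{B{\left(-1 \right)} + \left(\left(-121 + h{\left(-4,-4 \right)}\right) + 17\right)} = \frac{1}{4 \left(-1\right) + \left(\left(-121 + \left(-4\right)^{2}\right) + 17\right)} = \frac{1}{-4 + \left(\left(-121 + 16\right) + 17\right)} = \frac{1}{-4 + \left(-105 + 17\right)} = \frac{1}{-4 - 88} = \frac{1}{-92} = - \frac{1}{92}$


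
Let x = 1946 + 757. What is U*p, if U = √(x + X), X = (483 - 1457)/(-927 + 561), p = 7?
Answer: 28*√5663118/183 ≈ 364.11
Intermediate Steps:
x = 2703
X = 487/183 (X = -974/(-366) = -974*(-1/366) = 487/183 ≈ 2.6612)
U = 4*√5663118/183 (U = √(2703 + 487/183) = √(495136/183) = 4*√5663118/183 ≈ 52.016)
U*p = (4*√5663118/183)*7 = 28*√5663118/183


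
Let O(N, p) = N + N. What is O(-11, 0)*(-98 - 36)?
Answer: 2948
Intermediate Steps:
O(N, p) = 2*N
O(-11, 0)*(-98 - 36) = (2*(-11))*(-98 - 36) = -22*(-134) = 2948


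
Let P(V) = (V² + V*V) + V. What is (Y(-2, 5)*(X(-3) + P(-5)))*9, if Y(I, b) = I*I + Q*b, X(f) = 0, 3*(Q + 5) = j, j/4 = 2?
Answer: -3105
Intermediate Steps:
j = 8 (j = 4*2 = 8)
Q = -7/3 (Q = -5 + (⅓)*8 = -5 + 8/3 = -7/3 ≈ -2.3333)
P(V) = V + 2*V² (P(V) = (V² + V²) + V = 2*V² + V = V + 2*V²)
Y(I, b) = I² - 7*b/3 (Y(I, b) = I*I - 7*b/3 = I² - 7*b/3)
(Y(-2, 5)*(X(-3) + P(-5)))*9 = (((-2)² - 7/3*5)*(0 - 5*(1 + 2*(-5))))*9 = ((4 - 35/3)*(0 - 5*(1 - 10)))*9 = -23*(0 - 5*(-9))/3*9 = -23*(0 + 45)/3*9 = -23/3*45*9 = -345*9 = -3105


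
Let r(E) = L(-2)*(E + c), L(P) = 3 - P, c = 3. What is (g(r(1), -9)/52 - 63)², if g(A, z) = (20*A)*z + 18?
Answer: 11758041/676 ≈ 17394.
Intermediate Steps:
r(E) = 15 + 5*E (r(E) = (3 - 1*(-2))*(E + 3) = (3 + 2)*(3 + E) = 5*(3 + E) = 15 + 5*E)
g(A, z) = 18 + 20*A*z (g(A, z) = 20*A*z + 18 = 18 + 20*A*z)
(g(r(1), -9)/52 - 63)² = ((18 + 20*(15 + 5*1)*(-9))/52 - 63)² = ((18 + 20*(15 + 5)*(-9))*(1/52) - 63)² = ((18 + 20*20*(-9))*(1/52) - 63)² = ((18 - 3600)*(1/52) - 63)² = (-3582*1/52 - 63)² = (-1791/26 - 63)² = (-3429/26)² = 11758041/676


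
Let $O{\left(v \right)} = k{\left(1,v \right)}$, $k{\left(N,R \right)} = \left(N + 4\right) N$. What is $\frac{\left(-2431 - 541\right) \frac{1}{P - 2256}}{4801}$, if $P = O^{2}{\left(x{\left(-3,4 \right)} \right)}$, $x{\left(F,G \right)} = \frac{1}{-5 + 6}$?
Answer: $\frac{2972}{10711031} \approx 0.00027747$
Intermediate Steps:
$x{\left(F,G \right)} = 1$ ($x{\left(F,G \right)} = 1^{-1} = 1$)
$k{\left(N,R \right)} = N \left(4 + N\right)$ ($k{\left(N,R \right)} = \left(4 + N\right) N = N \left(4 + N\right)$)
$O{\left(v \right)} = 5$ ($O{\left(v \right)} = 1 \left(4 + 1\right) = 1 \cdot 5 = 5$)
$P = 25$ ($P = 5^{2} = 25$)
$\frac{\left(-2431 - 541\right) \frac{1}{P - 2256}}{4801} = \frac{\left(-2431 - 541\right) \frac{1}{25 - 2256}}{4801} = - \frac{2972}{-2231} \cdot \frac{1}{4801} = \left(-2972\right) \left(- \frac{1}{2231}\right) \frac{1}{4801} = \frac{2972}{2231} \cdot \frac{1}{4801} = \frac{2972}{10711031}$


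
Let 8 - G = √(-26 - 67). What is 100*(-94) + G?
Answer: -9392 - I*√93 ≈ -9392.0 - 9.6436*I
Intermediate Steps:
G = 8 - I*√93 (G = 8 - √(-26 - 67) = 8 - √(-93) = 8 - I*√93 ≈ 8.0 - 9.6436*I)
100*(-94) + G = 100*(-94) + (8 - I*√93) = -9400 + (8 - I*√93) = -9392 - I*√93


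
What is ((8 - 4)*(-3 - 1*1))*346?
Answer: -5536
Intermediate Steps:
((8 - 4)*(-3 - 1*1))*346 = (4*(-3 - 1))*346 = (4*(-4))*346 = -16*346 = -5536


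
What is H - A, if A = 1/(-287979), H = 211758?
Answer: 60981857083/287979 ≈ 2.1176e+5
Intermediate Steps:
A = -1/287979 ≈ -3.4725e-6
H - A = 211758 - 1*(-1/287979) = 211758 + 1/287979 = 60981857083/287979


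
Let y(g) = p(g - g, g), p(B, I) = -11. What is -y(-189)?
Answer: 11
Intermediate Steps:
y(g) = -11
-y(-189) = -1*(-11) = 11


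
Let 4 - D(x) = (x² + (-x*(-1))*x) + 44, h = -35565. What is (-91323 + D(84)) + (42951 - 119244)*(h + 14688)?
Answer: 1592663486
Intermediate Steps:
D(x) = -40 - 2*x² (D(x) = 4 - ((x² + (-x*(-1))*x) + 44) = 4 - ((x² + x*x) + 44) = 4 - ((x² + x²) + 44) = 4 - (2*x² + 44) = 4 - (44 + 2*x²) = 4 + (-44 - 2*x²) = -40 - 2*x²)
(-91323 + D(84)) + (42951 - 119244)*(h + 14688) = (-91323 + (-40 - 2*84²)) + (42951 - 119244)*(-35565 + 14688) = (-91323 + (-40 - 2*7056)) - 76293*(-20877) = (-91323 + (-40 - 14112)) + 1592768961 = (-91323 - 14152) + 1592768961 = -105475 + 1592768961 = 1592663486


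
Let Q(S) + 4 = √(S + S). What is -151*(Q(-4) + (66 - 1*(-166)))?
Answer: -34428 - 302*I*√2 ≈ -34428.0 - 427.09*I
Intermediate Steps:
Q(S) = -4 + √2*√S (Q(S) = -4 + √(S + S) = -4 + √(2*S) = -4 + √2*√S)
-151*(Q(-4) + (66 - 1*(-166))) = -151*((-4 + √2*√(-4)) + (66 - 1*(-166))) = -151*((-4 + √2*(2*I)) + (66 + 166)) = -151*((-4 + 2*I*√2) + 232) = -151*(228 + 2*I*√2) = -34428 - 302*I*√2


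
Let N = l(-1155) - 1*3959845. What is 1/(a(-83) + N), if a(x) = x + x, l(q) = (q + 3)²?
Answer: -1/2632907 ≈ -3.7981e-7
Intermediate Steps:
l(q) = (3 + q)²
a(x) = 2*x
N = -2632741 (N = (3 - 1155)² - 1*3959845 = (-1152)² - 3959845 = 1327104 - 3959845 = -2632741)
1/(a(-83) + N) = 1/(2*(-83) - 2632741) = 1/(-166 - 2632741) = 1/(-2632907) = -1/2632907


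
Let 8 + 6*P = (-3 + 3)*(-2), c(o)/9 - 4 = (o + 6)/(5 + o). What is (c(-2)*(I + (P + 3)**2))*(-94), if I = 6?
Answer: -118816/3 ≈ -39605.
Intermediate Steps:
c(o) = 36 + 9*(6 + o)/(5 + o) (c(o) = 36 + 9*((o + 6)/(5 + o)) = 36 + 9*((6 + o)/(5 + o)) = 36 + 9*(6 + o)/(5 + o))
P = -4/3 (P = -4/3 + ((-3 + 3)*(-2))/6 = -4/3 + (0*(-2))/6 = -4/3 + (1/6)*0 = -4/3 + 0 = -4/3 ≈ -1.3333)
(c(-2)*(I + (P + 3)**2))*(-94) = ((9*(26 + 5*(-2))/(5 - 2))*(6 + (-4/3 + 3)**2))*(-94) = ((9*(26 - 10)/3)*(6 + (5/3)**2))*(-94) = ((9*(1/3)*16)*(6 + 25/9))*(-94) = (48*(79/9))*(-94) = (1264/3)*(-94) = -118816/3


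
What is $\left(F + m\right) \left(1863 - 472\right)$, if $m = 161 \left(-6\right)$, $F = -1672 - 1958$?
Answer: $-6393036$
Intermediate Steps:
$F = -3630$
$m = -966$
$\left(F + m\right) \left(1863 - 472\right) = \left(-3630 - 966\right) \left(1863 - 472\right) = \left(-4596\right) 1391 = -6393036$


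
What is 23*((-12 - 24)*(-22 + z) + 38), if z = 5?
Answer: 14950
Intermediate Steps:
23*((-12 - 24)*(-22 + z) + 38) = 23*((-12 - 24)*(-22 + 5) + 38) = 23*(-36*(-17) + 38) = 23*(612 + 38) = 23*650 = 14950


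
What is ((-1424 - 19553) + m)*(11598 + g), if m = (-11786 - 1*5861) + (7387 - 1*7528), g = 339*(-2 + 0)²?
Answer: -502161810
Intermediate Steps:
g = 1356 (g = 339*(-2)² = 339*4 = 1356)
m = -17788 (m = (-11786 - 5861) + (7387 - 7528) = -17647 - 141 = -17788)
((-1424 - 19553) + m)*(11598 + g) = ((-1424 - 19553) - 17788)*(11598 + 1356) = (-20977 - 17788)*12954 = -38765*12954 = -502161810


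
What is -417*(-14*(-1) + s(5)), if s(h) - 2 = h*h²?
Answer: -58797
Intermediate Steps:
s(h) = 2 + h³ (s(h) = 2 + h*h² = 2 + h³)
-417*(-14*(-1) + s(5)) = -417*(-14*(-1) + (2 + 5³)) = -417*(14 + (2 + 125)) = -417*(14 + 127) = -417*141 = -58797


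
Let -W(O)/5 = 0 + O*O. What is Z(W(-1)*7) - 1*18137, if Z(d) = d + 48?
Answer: -18124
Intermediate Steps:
W(O) = -5*O**2 (W(O) = -5*(0 + O*O) = -5*(0 + O**2) = -5*O**2)
Z(d) = 48 + d
Z(W(-1)*7) - 1*18137 = (48 - 5*(-1)**2*7) - 1*18137 = (48 - 5*1*7) - 18137 = (48 - 5*7) - 18137 = (48 - 35) - 18137 = 13 - 18137 = -18124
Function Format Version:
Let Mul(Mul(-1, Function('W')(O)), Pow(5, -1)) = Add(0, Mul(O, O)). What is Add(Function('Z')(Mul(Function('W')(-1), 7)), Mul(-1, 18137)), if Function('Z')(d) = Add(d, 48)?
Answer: -18124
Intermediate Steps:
Function('W')(O) = Mul(-5, Pow(O, 2)) (Function('W')(O) = Mul(-5, Add(0, Mul(O, O))) = Mul(-5, Add(0, Pow(O, 2))) = Mul(-5, Pow(O, 2)))
Function('Z')(d) = Add(48, d)
Add(Function('Z')(Mul(Function('W')(-1), 7)), Mul(-1, 18137)) = Add(Add(48, Mul(Mul(-5, Pow(-1, 2)), 7)), Mul(-1, 18137)) = Add(Add(48, Mul(Mul(-5, 1), 7)), -18137) = Add(Add(48, Mul(-5, 7)), -18137) = Add(Add(48, -35), -18137) = Add(13, -18137) = -18124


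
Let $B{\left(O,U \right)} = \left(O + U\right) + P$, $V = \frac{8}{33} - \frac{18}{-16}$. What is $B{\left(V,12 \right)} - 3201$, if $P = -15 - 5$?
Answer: $- \frac{846815}{264} \approx -3207.6$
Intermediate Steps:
$P = -20$ ($P = -15 - 5 = -20$)
$V = \frac{361}{264}$ ($V = 8 \cdot \frac{1}{33} - - \frac{9}{8} = \frac{8}{33} + \frac{9}{8} = \frac{361}{264} \approx 1.3674$)
$B{\left(O,U \right)} = -20 + O + U$ ($B{\left(O,U \right)} = \left(O + U\right) - 20 = -20 + O + U$)
$B{\left(V,12 \right)} - 3201 = \left(-20 + \frac{361}{264} + 12\right) - 3201 = - \frac{1751}{264} - 3201 = - \frac{846815}{264}$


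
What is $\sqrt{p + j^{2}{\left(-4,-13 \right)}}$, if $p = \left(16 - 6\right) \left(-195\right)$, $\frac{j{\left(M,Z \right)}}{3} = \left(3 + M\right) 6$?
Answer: $i \sqrt{1626} \approx 40.324 i$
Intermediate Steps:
$j{\left(M,Z \right)} = 54 + 18 M$ ($j{\left(M,Z \right)} = 3 \left(3 + M\right) 6 = 3 \left(18 + 6 M\right) = 54 + 18 M$)
$p = -1950$ ($p = \left(16 - 6\right) \left(-195\right) = 10 \left(-195\right) = -1950$)
$\sqrt{p + j^{2}{\left(-4,-13 \right)}} = \sqrt{-1950 + \left(54 + 18 \left(-4\right)\right)^{2}} = \sqrt{-1950 + \left(54 - 72\right)^{2}} = \sqrt{-1950 + \left(-18\right)^{2}} = \sqrt{-1950 + 324} = \sqrt{-1626} = i \sqrt{1626}$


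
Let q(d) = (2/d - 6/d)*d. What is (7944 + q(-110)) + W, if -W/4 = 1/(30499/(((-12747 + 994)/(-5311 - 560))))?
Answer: 203104772464/25579947 ≈ 7940.0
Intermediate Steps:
q(d) = -4 (q(d) = (-4/d)*d = -4)
W = -6716/25579947 (W = -4*(-12747 + 994)/(30499*(-5311 - 560)) = -4/(30499/((-11753/(-5871)))) = -4/(30499/((-11753*(-1/5871)))) = -4/(30499/(11753/5871)) = -4/(30499*(5871/11753)) = -4/25579947/1679 = -4*1679/25579947 = -6716/25579947 ≈ -0.00026255)
(7944 + q(-110)) + W = (7944 - 4) - 6716/25579947 = 7940 - 6716/25579947 = 203104772464/25579947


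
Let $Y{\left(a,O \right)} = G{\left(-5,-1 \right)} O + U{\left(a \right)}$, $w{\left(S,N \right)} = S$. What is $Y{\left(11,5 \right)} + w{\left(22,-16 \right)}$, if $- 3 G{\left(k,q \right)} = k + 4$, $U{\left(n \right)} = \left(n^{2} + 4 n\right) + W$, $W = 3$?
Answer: $\frac{575}{3} \approx 191.67$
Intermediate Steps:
$U{\left(n \right)} = 3 + n^{2} + 4 n$ ($U{\left(n \right)} = \left(n^{2} + 4 n\right) + 3 = 3 + n^{2} + 4 n$)
$G{\left(k,q \right)} = - \frac{4}{3} - \frac{k}{3}$ ($G{\left(k,q \right)} = - \frac{k + 4}{3} = - \frac{4 + k}{3} = - \frac{4}{3} - \frac{k}{3}$)
$Y{\left(a,O \right)} = 3 + a^{2} + 4 a + \frac{O}{3}$ ($Y{\left(a,O \right)} = \left(- \frac{4}{3} - - \frac{5}{3}\right) O + \left(3 + a^{2} + 4 a\right) = \left(- \frac{4}{3} + \frac{5}{3}\right) O + \left(3 + a^{2} + 4 a\right) = \frac{O}{3} + \left(3 + a^{2} + 4 a\right) = 3 + a^{2} + 4 a + \frac{O}{3}$)
$Y{\left(11,5 \right)} + w{\left(22,-16 \right)} = \left(3 + 11^{2} + 4 \cdot 11 + \frac{1}{3} \cdot 5\right) + 22 = \left(3 + 121 + 44 + \frac{5}{3}\right) + 22 = \frac{509}{3} + 22 = \frac{575}{3}$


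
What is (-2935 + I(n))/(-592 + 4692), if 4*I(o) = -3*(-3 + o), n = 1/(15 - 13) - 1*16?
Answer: -23369/32800 ≈ -0.71247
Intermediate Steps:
n = -31/2 (n = 1/2 - 16 = ½ - 16 = -31/2 ≈ -15.500)
I(o) = 9/4 - 3*o/4 (I(o) = (-3*(-3 + o))/4 = (9 - 3*o)/4 = 9/4 - 3*o/4)
(-2935 + I(n))/(-592 + 4692) = (-2935 + (9/4 - ¾*(-31/2)))/(-592 + 4692) = (-2935 + (9/4 + 93/8))/4100 = (-2935 + 111/8)*(1/4100) = -23369/8*1/4100 = -23369/32800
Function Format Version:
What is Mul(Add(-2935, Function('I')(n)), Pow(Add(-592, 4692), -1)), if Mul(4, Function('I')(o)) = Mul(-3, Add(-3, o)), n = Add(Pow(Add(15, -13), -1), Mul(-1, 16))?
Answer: Rational(-23369, 32800) ≈ -0.71247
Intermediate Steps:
n = Rational(-31, 2) (n = Add(Pow(2, -1), -16) = Add(Rational(1, 2), -16) = Rational(-31, 2) ≈ -15.500)
Function('I')(o) = Add(Rational(9, 4), Mul(Rational(-3, 4), o)) (Function('I')(o) = Mul(Rational(1, 4), Mul(-3, Add(-3, o))) = Mul(Rational(1, 4), Add(9, Mul(-3, o))) = Add(Rational(9, 4), Mul(Rational(-3, 4), o)))
Mul(Add(-2935, Function('I')(n)), Pow(Add(-592, 4692), -1)) = Mul(Add(-2935, Add(Rational(9, 4), Mul(Rational(-3, 4), Rational(-31, 2)))), Pow(Add(-592, 4692), -1)) = Mul(Add(-2935, Add(Rational(9, 4), Rational(93, 8))), Pow(4100, -1)) = Mul(Add(-2935, Rational(111, 8)), Rational(1, 4100)) = Mul(Rational(-23369, 8), Rational(1, 4100)) = Rational(-23369, 32800)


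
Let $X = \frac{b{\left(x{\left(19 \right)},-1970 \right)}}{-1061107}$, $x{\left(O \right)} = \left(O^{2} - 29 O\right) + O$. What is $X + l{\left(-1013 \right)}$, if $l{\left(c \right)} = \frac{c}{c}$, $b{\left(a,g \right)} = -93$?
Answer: $\frac{1061200}{1061107} \approx 1.0001$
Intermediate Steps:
$x{\left(O \right)} = O^{2} - 28 O$
$l{\left(c \right)} = 1$
$X = \frac{93}{1061107}$ ($X = - \frac{93}{-1061107} = \left(-93\right) \left(- \frac{1}{1061107}\right) = \frac{93}{1061107} \approx 8.7644 \cdot 10^{-5}$)
$X + l{\left(-1013 \right)} = \frac{93}{1061107} + 1 = \frac{1061200}{1061107}$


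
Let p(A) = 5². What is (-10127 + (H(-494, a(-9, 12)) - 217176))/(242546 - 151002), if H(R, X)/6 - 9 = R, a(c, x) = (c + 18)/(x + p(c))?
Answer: -230213/91544 ≈ -2.5148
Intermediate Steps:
p(A) = 25
a(c, x) = (18 + c)/(25 + x) (a(c, x) = (c + 18)/(x + 25) = (18 + c)/(25 + x))
H(R, X) = 54 + 6*R
(-10127 + (H(-494, a(-9, 12)) - 217176))/(242546 - 151002) = (-10127 + ((54 + 6*(-494)) - 217176))/(242546 - 151002) = (-10127 + ((54 - 2964) - 217176))/91544 = (-10127 + (-2910 - 217176))*(1/91544) = (-10127 - 220086)*(1/91544) = -230213*1/91544 = -230213/91544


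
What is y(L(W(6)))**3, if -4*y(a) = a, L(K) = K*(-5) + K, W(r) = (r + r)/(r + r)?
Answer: 1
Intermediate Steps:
W(r) = 1 (W(r) = (2*r)/((2*r)) = (2*r)*(1/(2*r)) = 1)
L(K) = -4*K (L(K) = -5*K + K = -4*K)
y(a) = -a/4
y(L(W(6)))**3 = (-(-1))**3 = (-1/4*(-4))**3 = 1**3 = 1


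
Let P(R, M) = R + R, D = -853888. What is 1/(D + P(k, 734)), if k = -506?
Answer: -1/854900 ≈ -1.1697e-6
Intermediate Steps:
P(R, M) = 2*R
1/(D + P(k, 734)) = 1/(-853888 + 2*(-506)) = 1/(-853888 - 1012) = 1/(-854900) = -1/854900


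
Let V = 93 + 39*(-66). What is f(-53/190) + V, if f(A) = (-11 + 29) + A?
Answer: -468023/190 ≈ -2463.3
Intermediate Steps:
f(A) = 18 + A
V = -2481 (V = 93 - 2574 = -2481)
f(-53/190) + V = (18 - 53/190) - 2481 = 3367/190 - 2481 = -468023/190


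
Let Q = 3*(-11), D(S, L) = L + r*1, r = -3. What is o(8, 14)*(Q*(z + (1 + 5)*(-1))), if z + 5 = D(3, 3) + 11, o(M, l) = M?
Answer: 0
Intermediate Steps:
D(S, L) = -3 + L (D(S, L) = L - 3*1 = L - 3 = -3 + L)
Q = -33
z = 6 (z = -5 + ((-3 + 3) + 11) = -5 + (0 + 11) = -5 + 11 = 6)
o(8, 14)*(Q*(z + (1 + 5)*(-1))) = 8*(-33*(6 + (1 + 5)*(-1))) = 8*(-33*(6 + 6*(-1))) = 8*(-33*(6 - 6)) = 8*(-33*0) = 8*0 = 0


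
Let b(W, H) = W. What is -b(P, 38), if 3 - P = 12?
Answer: 9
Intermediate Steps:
P = -9 (P = 3 - 1*12 = 3 - 12 = -9)
-b(P, 38) = -1*(-9) = 9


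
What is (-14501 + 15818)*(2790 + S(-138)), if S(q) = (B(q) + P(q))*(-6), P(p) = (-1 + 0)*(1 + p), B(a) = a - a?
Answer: 2591856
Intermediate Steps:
B(a) = 0
P(p) = -1 - p (P(p) = -(1 + p) = -1 - p)
S(q) = 6 + 6*q (S(q) = (0 + (-1 - q))*(-6) = (-1 - q)*(-6) = 6 + 6*q)
(-14501 + 15818)*(2790 + S(-138)) = (-14501 + 15818)*(2790 + (6 + 6*(-138))) = 1317*(2790 + (6 - 828)) = 1317*(2790 - 822) = 1317*1968 = 2591856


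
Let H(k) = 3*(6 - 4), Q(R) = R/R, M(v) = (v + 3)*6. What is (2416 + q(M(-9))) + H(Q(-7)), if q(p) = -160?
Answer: 2262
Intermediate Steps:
M(v) = 18 + 6*v (M(v) = (3 + v)*6 = 18 + 6*v)
Q(R) = 1
H(k) = 6 (H(k) = 3*2 = 6)
(2416 + q(M(-9))) + H(Q(-7)) = (2416 - 160) + 6 = 2256 + 6 = 2262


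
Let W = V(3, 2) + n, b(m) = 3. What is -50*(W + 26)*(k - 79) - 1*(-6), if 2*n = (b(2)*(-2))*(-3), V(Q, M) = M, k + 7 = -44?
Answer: 240506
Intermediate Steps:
k = -51 (k = -7 - 44 = -51)
n = 9 (n = ((3*(-2))*(-3))/2 = (-6*(-3))/2 = (½)*18 = 9)
W = 11 (W = 2 + 9 = 11)
-50*(W + 26)*(k - 79) - 1*(-6) = -50*(11 + 26)*(-51 - 79) - 1*(-6) = -1850*(-130) + 6 = -50*(-4810) + 6 = 240500 + 6 = 240506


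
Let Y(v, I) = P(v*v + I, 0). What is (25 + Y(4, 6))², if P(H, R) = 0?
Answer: 625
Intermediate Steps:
Y(v, I) = 0
(25 + Y(4, 6))² = (25 + 0)² = 25² = 625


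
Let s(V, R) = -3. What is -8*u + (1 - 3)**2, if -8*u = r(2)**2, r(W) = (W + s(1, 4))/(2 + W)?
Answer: 65/16 ≈ 4.0625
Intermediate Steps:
r(W) = (-3 + W)/(2 + W) (r(W) = (W - 3)/(2 + W) = (-3 + W)/(2 + W))
u = -1/128 (u = -(-3 + 2)**2/(2 + 2)**2/8 = -(-1/4)**2/8 = -1/8*1/16 = -1/128 ≈ -0.0078125)
-8*u + (1 - 3)**2 = -8*(-1/128) + (1 - 3)**2 = 1/16 + (-2)**2 = 1/16 + 4 = 65/16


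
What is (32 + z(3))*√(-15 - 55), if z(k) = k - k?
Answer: 32*I*√70 ≈ 267.73*I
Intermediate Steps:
z(k) = 0
(32 + z(3))*√(-15 - 55) = (32 + 0)*√(-15 - 55) = 32*√(-70) = 32*(I*√70) = 32*I*√70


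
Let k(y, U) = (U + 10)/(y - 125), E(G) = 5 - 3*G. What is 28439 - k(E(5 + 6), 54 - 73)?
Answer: 483462/17 ≈ 28439.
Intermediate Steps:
k(y, U) = (10 + U)/(-125 + y)
28439 - k(E(5 + 6), 54 - 73) = 28439 - (10 + (54 - 73))/(-125 + (5 - 3*(5 + 6))) = 28439 - (10 - 19)/(-125 + (5 - 3*11)) = 28439 - (-9)/(-125 + (5 - 33)) = 28439 - (-9)/(-125 - 28) = 28439 - (-9)/(-153) = 28439 - (-1)*(-9)/153 = 28439 - 1*1/17 = 28439 - 1/17 = 483462/17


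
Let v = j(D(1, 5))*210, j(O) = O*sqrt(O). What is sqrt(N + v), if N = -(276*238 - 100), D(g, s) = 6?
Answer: 2*sqrt(-16397 + 315*sqrt(6)) ≈ 250.0*I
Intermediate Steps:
j(O) = O**(3/2)
v = 1260*sqrt(6) (v = 6**(3/2)*210 = (6*sqrt(6))*210 = 1260*sqrt(6) ≈ 3086.4)
N = -65588 (N = -(65688 - 100) = -1*65588 = -65588)
sqrt(N + v) = sqrt(-65588 + 1260*sqrt(6))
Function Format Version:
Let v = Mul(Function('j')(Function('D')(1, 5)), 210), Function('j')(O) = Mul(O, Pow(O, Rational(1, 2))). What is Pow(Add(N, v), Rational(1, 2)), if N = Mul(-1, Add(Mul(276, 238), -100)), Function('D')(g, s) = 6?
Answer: Mul(2, Pow(Add(-16397, Mul(315, Pow(6, Rational(1, 2)))), Rational(1, 2))) ≈ Mul(250.00, I)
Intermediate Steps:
Function('j')(O) = Pow(O, Rational(3, 2))
v = Mul(1260, Pow(6, Rational(1, 2))) (v = Mul(Pow(6, Rational(3, 2)), 210) = Mul(Mul(6, Pow(6, Rational(1, 2))), 210) = Mul(1260, Pow(6, Rational(1, 2))) ≈ 3086.4)
N = -65588 (N = Mul(-1, Add(65688, -100)) = Mul(-1, 65588) = -65588)
Pow(Add(N, v), Rational(1, 2)) = Pow(Add(-65588, Mul(1260, Pow(6, Rational(1, 2)))), Rational(1, 2))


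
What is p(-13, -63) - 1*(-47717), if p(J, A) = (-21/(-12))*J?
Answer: 190777/4 ≈ 47694.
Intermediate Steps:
p(J, A) = 7*J/4 (p(J, A) = (-21*(-1/12))*J = 7*J/4)
p(-13, -63) - 1*(-47717) = (7/4)*(-13) - 1*(-47717) = -91/4 + 47717 = 190777/4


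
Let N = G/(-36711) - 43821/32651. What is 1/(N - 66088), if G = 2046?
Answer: -399550287/26406037872815 ≈ -1.5131e-5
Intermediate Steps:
N = -558505559/399550287 (N = 2046/(-36711) - 43821/32651 = 2046*(-1/36711) - 43821*1/32651 = -682/12237 - 43821/32651 = -558505559/399550287 ≈ -1.3978)
1/(N - 66088) = 1/(-558505559/399550287 - 66088) = 1/(-26406037872815/399550287) = -399550287/26406037872815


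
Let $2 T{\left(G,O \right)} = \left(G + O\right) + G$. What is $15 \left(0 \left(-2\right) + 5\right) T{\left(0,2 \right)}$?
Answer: $75$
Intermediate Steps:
$T{\left(G,O \right)} = G + \frac{O}{2}$ ($T{\left(G,O \right)} = \frac{\left(G + O\right) + G}{2} = \frac{O + 2 G}{2} = G + \frac{O}{2}$)
$15 \left(0 \left(-2\right) + 5\right) T{\left(0,2 \right)} = 15 \left(0 \left(-2\right) + 5\right) \left(0 + \frac{1}{2} \cdot 2\right) = 15 \left(0 + 5\right) \left(0 + 1\right) = 15 \cdot 5 \cdot 1 = 75 \cdot 1 = 75$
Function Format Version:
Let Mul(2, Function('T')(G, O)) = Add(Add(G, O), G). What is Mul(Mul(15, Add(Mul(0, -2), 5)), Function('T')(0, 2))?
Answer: 75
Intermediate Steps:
Function('T')(G, O) = Add(G, Mul(Rational(1, 2), O)) (Function('T')(G, O) = Mul(Rational(1, 2), Add(Add(G, O), G)) = Mul(Rational(1, 2), Add(O, Mul(2, G))) = Add(G, Mul(Rational(1, 2), O)))
Mul(Mul(15, Add(Mul(0, -2), 5)), Function('T')(0, 2)) = Mul(Mul(15, Add(Mul(0, -2), 5)), Add(0, Mul(Rational(1, 2), 2))) = Mul(Mul(15, Add(0, 5)), Add(0, 1)) = Mul(Mul(15, 5), 1) = Mul(75, 1) = 75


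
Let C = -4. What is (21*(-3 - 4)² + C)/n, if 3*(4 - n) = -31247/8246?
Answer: 25356450/130199 ≈ 194.75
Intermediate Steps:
n = 130199/24738 (n = 4 - (-31247)/(3*8246) = 4 - ⅓*(-31247/8246) = 4 + 31247/24738 = 130199/24738 ≈ 5.2631)
(21*(-3 - 4)² + C)/n = (21*(-3 - 4)² - 4)/(130199/24738) = (21*(-7)² - 4)*(24738/130199) = (21*49 - 4)*(24738/130199) = (1029 - 4)*(24738/130199) = 1025*(24738/130199) = 25356450/130199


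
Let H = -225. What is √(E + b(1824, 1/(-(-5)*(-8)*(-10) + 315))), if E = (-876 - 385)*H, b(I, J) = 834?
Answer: √284559 ≈ 533.44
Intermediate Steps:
E = 283725 (E = (-876 - 385)*(-225) = -1261*(-225) = 283725)
√(E + b(1824, 1/(-(-5)*(-8)*(-10) + 315))) = √(283725 + 834) = √284559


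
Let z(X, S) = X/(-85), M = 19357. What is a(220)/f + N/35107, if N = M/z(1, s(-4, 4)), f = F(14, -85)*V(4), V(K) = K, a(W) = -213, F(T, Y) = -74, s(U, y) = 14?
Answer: -479544329/10391672 ≈ -46.147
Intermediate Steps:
z(X, S) = -X/85 (z(X, S) = X*(-1/85) = -X/85)
f = -296 (f = -74*4 = -296)
N = -1645345 (N = 19357/((-1/85*1)) = 19357/(-1/85) = 19357*(-85) = -1645345)
a(220)/f + N/35107 = -213/(-296) - 1645345/35107 = -213*(-1/296) - 1645345*1/35107 = 213/296 - 1645345/35107 = -479544329/10391672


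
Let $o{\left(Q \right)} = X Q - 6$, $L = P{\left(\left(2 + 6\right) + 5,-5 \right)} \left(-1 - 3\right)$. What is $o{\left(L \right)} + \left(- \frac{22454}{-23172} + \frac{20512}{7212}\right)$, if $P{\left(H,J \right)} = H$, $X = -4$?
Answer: $\frac{1433115335}{6963186} \approx 205.81$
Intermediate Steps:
$L = -52$ ($L = \left(\left(2 + 6\right) + 5\right) \left(-1 - 3\right) = \left(8 + 5\right) \left(-4\right) = 13 \left(-4\right) = -52$)
$o{\left(Q \right)} = -6 - 4 Q$ ($o{\left(Q \right)} = - 4 Q - 6 = -6 - 4 Q$)
$o{\left(L \right)} + \left(- \frac{22454}{-23172} + \frac{20512}{7212}\right) = \left(-6 - -208\right) + \left(- \frac{22454}{-23172} + \frac{20512}{7212}\right) = \left(-6 + 208\right) + \left(\left(-22454\right) \left(- \frac{1}{23172}\right) + 20512 \cdot \frac{1}{7212}\right) = 202 + \left(\frac{11227}{11586} + \frac{5128}{1803}\right) = 202 + \frac{26551763}{6963186} = \frac{1433115335}{6963186}$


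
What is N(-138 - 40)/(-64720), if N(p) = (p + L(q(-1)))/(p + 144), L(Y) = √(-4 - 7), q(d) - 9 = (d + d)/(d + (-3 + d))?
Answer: -89/1100240 + I*√11/2200480 ≈ -8.0891e-5 + 1.5072e-6*I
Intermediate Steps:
q(d) = 9 + 2*d/(-3 + 2*d) (q(d) = 9 + (d + d)/(d + (-3 + d)) = 9 + (2*d)/(-3 + 2*d) = 9 + 2*d/(-3 + 2*d))
L(Y) = I*√11 (L(Y) = √(-11) = I*√11)
N(p) = (p + I*√11)/(144 + p) (N(p) = (p + I*√11)/(p + 144) = (p + I*√11)/(144 + p))
N(-138 - 40)/(-64720) = (((-138 - 40) + I*√11)/(144 + (-138 - 40)))/(-64720) = ((-178 + I*√11)/(144 - 178))*(-1/64720) = ((-178 + I*√11)/(-34))*(-1/64720) = -(-178 + I*√11)/34*(-1/64720) = (89/17 - I*√11/34)*(-1/64720) = -89/1100240 + I*√11/2200480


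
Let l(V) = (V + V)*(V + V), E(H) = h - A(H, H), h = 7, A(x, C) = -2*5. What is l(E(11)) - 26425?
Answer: -25269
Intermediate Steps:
A(x, C) = -10
E(H) = 17 (E(H) = 7 - 1*(-10) = 7 + 10 = 17)
l(V) = 4*V² (l(V) = (2*V)*(2*V) = 4*V²)
l(E(11)) - 26425 = 4*17² - 26425 = 4*289 - 26425 = 1156 - 26425 = -25269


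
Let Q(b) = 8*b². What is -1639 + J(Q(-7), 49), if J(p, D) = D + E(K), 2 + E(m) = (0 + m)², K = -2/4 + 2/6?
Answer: -57311/36 ≈ -1592.0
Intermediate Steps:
K = -⅙ (K = -2*¼ + 2*(⅙) = -½ + ⅓ = -⅙ ≈ -0.16667)
E(m) = -2 + m² (E(m) = -2 + (0 + m)² = -2 + m²)
J(p, D) = -71/36 + D (J(p, D) = D + (-2 + (-⅙)²) = D + (-2 + 1/36) = D - 71/36 = -71/36 + D)
-1639 + J(Q(-7), 49) = -1639 + (-71/36 + 49) = -1639 + 1693/36 = -57311/36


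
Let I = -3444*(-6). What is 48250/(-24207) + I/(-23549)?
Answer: -1636452698/570050643 ≈ -2.8707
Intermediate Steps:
I = 20664
48250/(-24207) + I/(-23549) = 48250/(-24207) + 20664/(-23549) = 48250*(-1/24207) + 20664*(-1/23549) = -48250/24207 - 20664/23549 = -1636452698/570050643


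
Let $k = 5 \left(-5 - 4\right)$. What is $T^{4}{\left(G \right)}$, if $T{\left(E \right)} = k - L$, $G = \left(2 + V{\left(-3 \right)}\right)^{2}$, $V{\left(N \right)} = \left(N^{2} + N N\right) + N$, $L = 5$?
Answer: $6250000$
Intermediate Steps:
$k = -45$ ($k = 5 \left(-9\right) = -45$)
$V{\left(N \right)} = N + 2 N^{2}$ ($V{\left(N \right)} = \left(N^{2} + N^{2}\right) + N = 2 N^{2} + N = N + 2 N^{2}$)
$G = 289$ ($G = \left(2 - 3 \left(1 + 2 \left(-3\right)\right)\right)^{2} = \left(2 - 3 \left(1 - 6\right)\right)^{2} = \left(2 - -15\right)^{2} = \left(2 + 15\right)^{2} = 17^{2} = 289$)
$T{\left(E \right)} = -50$ ($T{\left(E \right)} = -45 - 5 = -50$)
$T^{4}{\left(G \right)} = \left(-50\right)^{4} = 6250000$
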